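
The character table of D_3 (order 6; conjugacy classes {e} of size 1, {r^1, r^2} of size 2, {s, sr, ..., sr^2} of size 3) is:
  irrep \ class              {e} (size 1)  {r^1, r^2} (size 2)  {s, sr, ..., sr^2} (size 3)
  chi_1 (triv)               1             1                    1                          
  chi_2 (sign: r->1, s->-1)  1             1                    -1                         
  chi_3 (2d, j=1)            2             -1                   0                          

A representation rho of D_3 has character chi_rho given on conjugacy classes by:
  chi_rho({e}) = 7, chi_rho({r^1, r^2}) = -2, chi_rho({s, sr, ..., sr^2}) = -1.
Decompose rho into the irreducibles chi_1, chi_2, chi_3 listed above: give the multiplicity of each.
Multiplicities: chi_1: 0, chi_2: 1, chi_3: 3.

Argument: Use <chi_rho, chi> = (1/|G|) sum_C |C| * chi_rho(C) * conj(chi(C)) with |G| = 6 for each irreducible chi in the table:
  <chi_rho, chi_1> = (1/6)[1*(7)*conj(1) + 2*(-2)*conj(1) + 3*(-1)*conj(1)]
      = (1/6)[(7) + (-4) + (-3)] = 0/6 = 0
  <chi_rho, chi_2> = (1/6)[1*(7)*conj(1) + 2*(-2)*conj(1) + 3*(-1)*conj(-1)]
      = (1/6)[(7) + (-4) + (3)] = 6/6 = 1
  <chi_rho, chi_3> = (1/6)[1*(7)*conj(2) + 2*(-2)*conj(-1) + 3*(-1)*conj(0)]
      = (1/6)[(14) + (4) + (0)] = 18/6 = 3
Dimension check: dim(rho) = sum (mult * dim) = 0*1 + 1*1 + 3*2 = 7 = chi_rho(e) = 7.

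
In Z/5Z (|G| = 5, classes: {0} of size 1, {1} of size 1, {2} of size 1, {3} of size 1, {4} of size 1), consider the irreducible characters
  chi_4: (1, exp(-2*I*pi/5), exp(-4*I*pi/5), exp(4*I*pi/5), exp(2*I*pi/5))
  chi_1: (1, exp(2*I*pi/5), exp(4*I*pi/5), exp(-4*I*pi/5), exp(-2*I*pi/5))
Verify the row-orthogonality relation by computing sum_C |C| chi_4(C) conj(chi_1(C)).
Sum = 0; so <chi_4, chi_1> = 0 (distinct irreducibles are orthogonal).

Derivation: Compute term by term over conjugacy classes (|C| * chi_4(C) * conj(chi_1(C))):
  1*(1)*conj(1) + 1*(exp(-2*I*pi/5))*conj(exp(2*I*pi/5)) + 1*(exp(-4*I*pi/5))*conj(exp(4*I*pi/5)) + 1*(exp(4*I*pi/5))*conj(exp(-4*I*pi/5)) + 1*(exp(2*I*pi/5))*conj(exp(-2*I*pi/5))
  = (1) + (exp(-4*I*pi/5)) + (exp(2*I*pi/5)) + (exp(-2*I*pi/5)) + (exp(4*I*pi/5))
  = 0.
(Exp terms are combined using exp(i*s)*conj(exp(i*t)) = exp(i*(s-t)), and sums of them are collapsed using the identity that for every m > 1 the m distinct m-th roots of unity sum to 0, e.g. 1 + exp(2*I*pi/3) + exp(-2*I*pi/3) = 0.)
Dividing by |G| = 5 gives 0/5 = 0, matching the row-orthogonality relation <chi_4, chi_1> = [chi_4 = chi_1].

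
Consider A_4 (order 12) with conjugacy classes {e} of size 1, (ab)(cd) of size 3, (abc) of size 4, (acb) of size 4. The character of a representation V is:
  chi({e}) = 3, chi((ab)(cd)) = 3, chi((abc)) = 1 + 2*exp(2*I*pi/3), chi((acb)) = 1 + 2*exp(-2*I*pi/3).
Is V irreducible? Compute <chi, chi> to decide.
Not irreducible (reducible): <chi, chi> = 5 > 1.

<chi, chi> = (1/|G|) sum_C |C| * |chi(C)|^2 = (1/12)[1*|3|^2 + 3*|3|^2 + 4*|1 + 2*exp(2*I*pi/3)|^2 + 4*|1 + 2*exp(-2*I*pi/3)|^2]
  = (1/12)[(9) + (27) + (12) + (12)] = 60/12 = 5.
(Exp terms are combined using exp(i*s)*conj(exp(i*t)) = exp(i*(s-t)), and sums of them are collapsed using the identity that for every m > 1 the m distinct m-th roots of unity sum to 0, e.g. 1 + exp(2*I*pi/3) + exp(-2*I*pi/3) = 0.)
A character is irreducible iff <chi, chi> = 1, so this representation is reducible.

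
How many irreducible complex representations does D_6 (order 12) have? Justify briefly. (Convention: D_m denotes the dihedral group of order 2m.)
6

Why: The number of irreducible complex representations of a finite group equals its number of conjugacy classes. D_6 has 6 conjugacy classes (n/2 + 3 for n even), so D_6 (order 12) has exactly 6 irreducible complex representations.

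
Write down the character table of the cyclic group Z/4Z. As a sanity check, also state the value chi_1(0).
Character table of Z/4Z (irreps indexed chi_0,...,chi_3 with chi_k(m) = zeta_4^(k*m), zeta_4 = exp(2*pi*i/4)):
  irrep \ class  {0} (size 1)  {1} (size 1)  {2} (size 1)  {3} (size 1)
  chi_0          1             1             1             1           
  chi_1          1             I             -1            -I          
  chi_2          1             -1            1             -1          
  chi_3          1             -I            -1            I           

Spot check: chi_1(0) = zeta_4^(1*0) = zeta_4^0 = 1.

Justification: Z/4Z is abelian, so all 4 irreducible complex representations are 1-dimensional. They are given by chi_k(m) = zeta_4^(k*m) for k = 0,...,3. Row orthogonality: sum_m chi_k(m) conj(chi_l(m)) = 4 * [k = l].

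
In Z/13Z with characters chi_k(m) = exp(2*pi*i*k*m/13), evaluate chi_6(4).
chi_6(4) = zeta_13^24 = exp(-4*I*pi/13)

Derivation: chi_6(4) = zeta_13^(6*4) = zeta_13^24. Since zeta_13^13 = 1, this equals zeta_13^11 = exp(2*pi*i*11/13) = exp(-4*I*pi/13).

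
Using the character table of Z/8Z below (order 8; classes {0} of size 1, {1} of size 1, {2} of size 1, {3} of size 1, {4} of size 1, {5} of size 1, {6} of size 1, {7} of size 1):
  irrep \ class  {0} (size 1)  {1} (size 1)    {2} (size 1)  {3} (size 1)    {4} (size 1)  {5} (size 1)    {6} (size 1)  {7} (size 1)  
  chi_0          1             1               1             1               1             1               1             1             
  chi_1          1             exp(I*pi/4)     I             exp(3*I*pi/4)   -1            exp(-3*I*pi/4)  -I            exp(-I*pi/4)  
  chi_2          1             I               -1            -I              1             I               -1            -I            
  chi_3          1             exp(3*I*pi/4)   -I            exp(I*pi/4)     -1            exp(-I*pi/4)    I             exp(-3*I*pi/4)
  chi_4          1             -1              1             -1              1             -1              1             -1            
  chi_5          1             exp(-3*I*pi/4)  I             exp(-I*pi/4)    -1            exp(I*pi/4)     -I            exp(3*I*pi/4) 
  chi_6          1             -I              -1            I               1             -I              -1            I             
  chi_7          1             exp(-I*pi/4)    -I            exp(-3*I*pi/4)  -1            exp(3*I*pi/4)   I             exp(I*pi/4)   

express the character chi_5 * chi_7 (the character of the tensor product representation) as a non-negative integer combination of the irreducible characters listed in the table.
chi_5 tensor chi_7 = chi_4 (all other irreducibles have multiplicity 0).

Why: The character of a tensor product is the pointwise product (chi_5 * chi_7)(C) = chi_5(C) * chi_7(C):
  {0}: (1)*(1), {1}: (exp(-3*I*pi/4))*(exp(-I*pi/4)), {2}: (I)*(-I), {3}: (exp(-I*pi/4))*(exp(-3*I*pi/4)), {4}: (-1)*(-1), {5}: (exp(I*pi/4))*(exp(3*I*pi/4)), {6}: (-I)*(I), {7}: (exp(3*I*pi/4))*(exp(I*pi/4))
so (chi_5 * chi_7) takes values
  {0} -> 1, {1} -> -1, {2} -> 1, {3} -> -1, {4} -> 1, {5} -> -1, {6} -> 1, {7} -> -1.
Now take the inner product of this character with each irreducible chi from the table, <chi_5*chi_7, chi> = (1/8) sum_C |C| (chi_5*chi_7)(C) conj(chi(C)):
  <chi_5*chi_7, chi_0> = (1/8)[1*(1)*conj(1) + 1*(-1)*conj(1) + 1*(1)*conj(1) + 1*(-1)*conj(1) + 1*(1)*conj(1) + 1*(-1)*conj(1) + 1*(1)*conj(1) + 1*(-1)*conj(1)]
      = (1/8)[(1) + (-1) + (1) + (-1) + (1) + (-1) + (1) + (-1)] = 0/8 = 0
  <chi_5*chi_7, chi_1> = (1/8)[1*(1)*conj(1) + 1*(-1)*conj(exp(I*pi/4)) + 1*(1)*conj(I) + 1*(-1)*conj(exp(3*I*pi/4)) + 1*(1)*conj(-1) + 1*(-1)*conj(exp(-3*I*pi/4)) + 1*(1)*conj(-I) + 1*(-1)*conj(exp(-I*pi/4))]
      = (1/8)[(1) + (-exp(-I*pi/4)) + (-I) + (-exp(-3*I*pi/4)) + (-1) + (-exp(3*I*pi/4)) + (I) + (-exp(I*pi/4))] = 0/8 = 0
  <chi_5*chi_7, chi_2> = (1/8)[1*(1)*conj(1) + 1*(-1)*conj(I) + 1*(1)*conj(-1) + 1*(-1)*conj(-I) + 1*(1)*conj(1) + 1*(-1)*conj(I) + 1*(1)*conj(-1) + 1*(-1)*conj(-I)]
      = (1/8)[(1) + (I) + (-1) + (-I) + (1) + (I) + (-1) + (-I)] = 0/8 = 0
  <chi_5*chi_7, chi_3> = (1/8)[1*(1)*conj(1) + 1*(-1)*conj(exp(3*I*pi/4)) + 1*(1)*conj(-I) + 1*(-1)*conj(exp(I*pi/4)) + 1*(1)*conj(-1) + 1*(-1)*conj(exp(-I*pi/4)) + 1*(1)*conj(I) + 1*(-1)*conj(exp(-3*I*pi/4))]
      = (1/8)[(1) + (-exp(-3*I*pi/4)) + (I) + (-exp(-I*pi/4)) + (-1) + (-exp(I*pi/4)) + (-I) + (-exp(3*I*pi/4))] = 0/8 = 0
  <chi_5*chi_7, chi_4> = (1/8)[1*(1)*conj(1) + 1*(-1)*conj(-1) + 1*(1)*conj(1) + 1*(-1)*conj(-1) + 1*(1)*conj(1) + 1*(-1)*conj(-1) + 1*(1)*conj(1) + 1*(-1)*conj(-1)]
      = (1/8)[(1) + (1) + (1) + (1) + (1) + (1) + (1) + (1)] = 8/8 = 1
  <chi_5*chi_7, chi_5> = (1/8)[1*(1)*conj(1) + 1*(-1)*conj(exp(-3*I*pi/4)) + 1*(1)*conj(I) + 1*(-1)*conj(exp(-I*pi/4)) + 1*(1)*conj(-1) + 1*(-1)*conj(exp(I*pi/4)) + 1*(1)*conj(-I) + 1*(-1)*conj(exp(3*I*pi/4))]
      = (1/8)[(1) + (-exp(3*I*pi/4)) + (-I) + (-exp(I*pi/4)) + (-1) + (-exp(-I*pi/4)) + (I) + (-exp(-3*I*pi/4))] = 0/8 = 0
  <chi_5*chi_7, chi_6> = (1/8)[1*(1)*conj(1) + 1*(-1)*conj(-I) + 1*(1)*conj(-1) + 1*(-1)*conj(I) + 1*(1)*conj(1) + 1*(-1)*conj(-I) + 1*(1)*conj(-1) + 1*(-1)*conj(I)]
      = (1/8)[(1) + (-I) + (-1) + (I) + (1) + (-I) + (-1) + (I)] = 0/8 = 0
  <chi_5*chi_7, chi_7> = (1/8)[1*(1)*conj(1) + 1*(-1)*conj(exp(-I*pi/4)) + 1*(1)*conj(-I) + 1*(-1)*conj(exp(-3*I*pi/4)) + 1*(1)*conj(-1) + 1*(-1)*conj(exp(3*I*pi/4)) + 1*(1)*conj(I) + 1*(-1)*conj(exp(I*pi/4))]
      = (1/8)[(1) + (-exp(I*pi/4)) + (I) + (-exp(3*I*pi/4)) + (-1) + (-exp(-3*I*pi/4)) + (-I) + (-exp(-I*pi/4))] = 0/8 = 0
(Exp terms are combined using exp(i*s)*conj(exp(i*t)) = exp(i*(s-t)), and sums of them are collapsed using the identity that for every m > 1 the m distinct m-th roots of unity sum to 0, e.g. 1 + exp(2*I*pi/3) + exp(-2*I*pi/3) = 0.)
Hence the multiplicities are chi_4: 1. Dimension check: dim(chi_5)*dim(chi_7) = 1*1 = 1 and sum (mult * dim) = 1*1 = 1.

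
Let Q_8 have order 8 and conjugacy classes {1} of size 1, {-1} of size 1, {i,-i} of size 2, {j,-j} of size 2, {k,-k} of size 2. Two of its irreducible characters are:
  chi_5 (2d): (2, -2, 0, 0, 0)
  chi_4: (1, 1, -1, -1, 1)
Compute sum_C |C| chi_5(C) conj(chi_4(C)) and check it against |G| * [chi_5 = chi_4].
Sum = 0; so <chi_5, chi_4> = 0 (distinct irreducibles are orthogonal).

Reasoning: Compute term by term over conjugacy classes (|C| * chi_5(C) * conj(chi_4(C))):
  1*(2)*conj(1) + 1*(-2)*conj(1) + 2*(0)*conj(-1) + 2*(0)*conj(-1) + 2*(0)*conj(1)
  = (2) + (-2) + (0) + (0) + (0)
  = 0.
Dividing by |G| = 8 gives 0/8 = 0, matching the row-orthogonality relation <chi_5, chi_4> = [chi_5 = chi_4].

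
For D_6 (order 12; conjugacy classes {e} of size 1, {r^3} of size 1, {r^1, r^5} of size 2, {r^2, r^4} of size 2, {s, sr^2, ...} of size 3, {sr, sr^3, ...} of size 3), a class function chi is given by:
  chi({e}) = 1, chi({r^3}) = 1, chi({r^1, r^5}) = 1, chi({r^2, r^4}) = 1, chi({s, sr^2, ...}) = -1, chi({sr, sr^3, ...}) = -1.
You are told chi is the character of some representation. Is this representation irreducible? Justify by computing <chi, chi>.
Irreducible: <chi, chi> = 1.

Reasoning: <chi, chi> = (1/|G|) sum_C |C| * |chi(C)|^2 = (1/12)[1*|1|^2 + 1*|1|^2 + 2*|1|^2 + 2*|1|^2 + 3*|-1|^2 + 3*|-1|^2]
  = (1/12)[(1) + (1) + (2) + (2) + (3) + (3)] = 12/12 = 1.
A character is irreducible iff <chi, chi> = 1, so this representation is irreducible.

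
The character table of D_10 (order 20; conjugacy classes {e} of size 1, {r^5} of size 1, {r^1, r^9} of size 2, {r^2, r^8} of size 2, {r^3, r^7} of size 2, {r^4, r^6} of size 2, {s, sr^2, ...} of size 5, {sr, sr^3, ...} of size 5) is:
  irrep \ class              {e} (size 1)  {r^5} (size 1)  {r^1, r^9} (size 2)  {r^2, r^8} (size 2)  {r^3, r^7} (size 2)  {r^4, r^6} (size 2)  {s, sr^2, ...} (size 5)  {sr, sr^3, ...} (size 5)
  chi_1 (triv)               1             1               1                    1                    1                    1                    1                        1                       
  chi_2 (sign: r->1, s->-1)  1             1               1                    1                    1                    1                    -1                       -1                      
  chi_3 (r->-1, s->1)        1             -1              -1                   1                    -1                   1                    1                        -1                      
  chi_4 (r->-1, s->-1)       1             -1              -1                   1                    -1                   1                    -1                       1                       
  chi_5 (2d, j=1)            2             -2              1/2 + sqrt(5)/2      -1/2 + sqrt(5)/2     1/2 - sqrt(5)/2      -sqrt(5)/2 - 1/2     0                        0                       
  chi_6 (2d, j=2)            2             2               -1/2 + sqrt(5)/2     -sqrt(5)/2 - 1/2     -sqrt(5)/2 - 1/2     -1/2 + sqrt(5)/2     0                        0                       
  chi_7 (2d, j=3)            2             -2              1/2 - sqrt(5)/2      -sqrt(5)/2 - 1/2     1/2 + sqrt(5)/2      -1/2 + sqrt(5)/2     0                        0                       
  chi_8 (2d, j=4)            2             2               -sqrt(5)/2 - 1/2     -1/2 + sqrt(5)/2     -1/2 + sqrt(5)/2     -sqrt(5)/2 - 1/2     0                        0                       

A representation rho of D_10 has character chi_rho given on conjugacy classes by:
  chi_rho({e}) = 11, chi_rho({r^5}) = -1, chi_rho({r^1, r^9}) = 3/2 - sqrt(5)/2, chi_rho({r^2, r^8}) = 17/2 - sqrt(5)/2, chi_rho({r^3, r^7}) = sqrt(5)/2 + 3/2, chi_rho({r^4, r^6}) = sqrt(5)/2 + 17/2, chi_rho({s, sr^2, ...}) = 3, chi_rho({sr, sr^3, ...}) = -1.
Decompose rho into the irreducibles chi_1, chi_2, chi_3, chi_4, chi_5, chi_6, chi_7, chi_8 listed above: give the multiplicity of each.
Multiplicities: chi_1: 3, chi_2: 2, chi_3: 3, chi_4: 1, chi_5: 0, chi_6: 0, chi_7: 1, chi_8: 0.

Reasoning: Use <chi_rho, chi> = (1/|G|) sum_C |C| * chi_rho(C) * conj(chi(C)) with |G| = 20 for each irreducible chi in the table:
  <chi_rho, chi_1> = (1/20)[1*(11)*conj(1) + 1*(-1)*conj(1) + 2*(3/2 - sqrt(5)/2)*conj(1) + 2*(17/2 - sqrt(5)/2)*conj(1) + 2*(sqrt(5)/2 + 3/2)*conj(1) + 2*(sqrt(5)/2 + 17/2)*conj(1) + 5*(3)*conj(1) + 5*(-1)*conj(1)]
      = (1/20)[(11) + (-1) + (3 - sqrt(5)) + (17 - sqrt(5)) + (sqrt(5) + 3) + (sqrt(5) + 17) + (15) + (-5)] = 60/20 = 3
  <chi_rho, chi_2> = (1/20)[1*(11)*conj(1) + 1*(-1)*conj(1) + 2*(3/2 - sqrt(5)/2)*conj(1) + 2*(17/2 - sqrt(5)/2)*conj(1) + 2*(sqrt(5)/2 + 3/2)*conj(1) + 2*(sqrt(5)/2 + 17/2)*conj(1) + 5*(3)*conj(-1) + 5*(-1)*conj(-1)]
      = (1/20)[(11) + (-1) + (3 - sqrt(5)) + (17 - sqrt(5)) + (sqrt(5) + 3) + (sqrt(5) + 17) + (-15) + (5)] = 40/20 = 2
  <chi_rho, chi_3> = (1/20)[1*(11)*conj(1) + 1*(-1)*conj(-1) + 2*(3/2 - sqrt(5)/2)*conj(-1) + 2*(17/2 - sqrt(5)/2)*conj(1) + 2*(sqrt(5)/2 + 3/2)*conj(-1) + 2*(sqrt(5)/2 + 17/2)*conj(1) + 5*(3)*conj(1) + 5*(-1)*conj(-1)]
      = (1/20)[(11) + (1) + (-3 + sqrt(5)) + (17 - sqrt(5)) + (-3 - sqrt(5)) + (sqrt(5) + 17) + (15) + (5)] = 60/20 = 3
  <chi_rho, chi_4> = (1/20)[1*(11)*conj(1) + 1*(-1)*conj(-1) + 2*(3/2 - sqrt(5)/2)*conj(-1) + 2*(17/2 - sqrt(5)/2)*conj(1) + 2*(sqrt(5)/2 + 3/2)*conj(-1) + 2*(sqrt(5)/2 + 17/2)*conj(1) + 5*(3)*conj(-1) + 5*(-1)*conj(1)]
      = (1/20)[(11) + (1) + (-3 + sqrt(5)) + (17 - sqrt(5)) + (-3 - sqrt(5)) + (sqrt(5) + 17) + (-15) + (-5)] = 20/20 = 1
  <chi_rho, chi_5> = (1/20)[1*(11)*conj(2) + 1*(-1)*conj(-2) + 2*(3/2 - sqrt(5)/2)*conj(1/2 + sqrt(5)/2) + 2*(17/2 - sqrt(5)/2)*conj(-1/2 + sqrt(5)/2) + 2*(sqrt(5)/2 + 3/2)*conj(1/2 - sqrt(5)/2) + 2*(sqrt(5)/2 + 17/2)*conj(-sqrt(5)/2 - 1/2) + 5*(3)*conj(0) + 5*(-1)*conj(0)]
      = (1/20)[(22) + (2) + (-1 + sqrt(5)) + (-11 + 9*sqrt(5)) + (-sqrt(5) - 1) + (-9*sqrt(5) - 11) + (0) + (0)] = 0/20 = 0
  <chi_rho, chi_6> = (1/20)[1*(11)*conj(2) + 1*(-1)*conj(2) + 2*(3/2 - sqrt(5)/2)*conj(-1/2 + sqrt(5)/2) + 2*(17/2 - sqrt(5)/2)*conj(-sqrt(5)/2 - 1/2) + 2*(sqrt(5)/2 + 3/2)*conj(-sqrt(5)/2 - 1/2) + 2*(sqrt(5)/2 + 17/2)*conj(-1/2 + sqrt(5)/2) + 5*(3)*conj(0) + 5*(-1)*conj(0)]
      = (1/20)[(22) + (-2) + (-4 + 2*sqrt(5)) + (-8*sqrt(5) - 6) + (-2*sqrt(5) - 4) + (-6 + 8*sqrt(5)) + (0) + (0)] = 0/20 = 0
  <chi_rho, chi_7> = (1/20)[1*(11)*conj(2) + 1*(-1)*conj(-2) + 2*(3/2 - sqrt(5)/2)*conj(1/2 - sqrt(5)/2) + 2*(17/2 - sqrt(5)/2)*conj(-sqrt(5)/2 - 1/2) + 2*(sqrt(5)/2 + 3/2)*conj(1/2 + sqrt(5)/2) + 2*(sqrt(5)/2 + 17/2)*conj(-1/2 + sqrt(5)/2) + 5*(3)*conj(0) + 5*(-1)*conj(0)]
      = (1/20)[(22) + (2) + (4 - 2*sqrt(5)) + (-8*sqrt(5) - 6) + (4 + 2*sqrt(5)) + (-6 + 8*sqrt(5)) + (0) + (0)] = 20/20 = 1
  <chi_rho, chi_8> = (1/20)[1*(11)*conj(2) + 1*(-1)*conj(2) + 2*(3/2 - sqrt(5)/2)*conj(-sqrt(5)/2 - 1/2) + 2*(17/2 - sqrt(5)/2)*conj(-1/2 + sqrt(5)/2) + 2*(sqrt(5)/2 + 3/2)*conj(-1/2 + sqrt(5)/2) + 2*(sqrt(5)/2 + 17/2)*conj(-sqrt(5)/2 - 1/2) + 5*(3)*conj(0) + 5*(-1)*conj(0)]
      = (1/20)[(22) + (-2) + (1 - sqrt(5)) + (-11 + 9*sqrt(5)) + (1 + sqrt(5)) + (-9*sqrt(5) - 11) + (0) + (0)] = 0/20 = 0
Dimension check: dim(rho) = sum (mult * dim) = 3*1 + 2*1 + 3*1 + 1*1 + 0*2 + 0*2 + 1*2 + 0*2 = 11 = chi_rho(e) = 11.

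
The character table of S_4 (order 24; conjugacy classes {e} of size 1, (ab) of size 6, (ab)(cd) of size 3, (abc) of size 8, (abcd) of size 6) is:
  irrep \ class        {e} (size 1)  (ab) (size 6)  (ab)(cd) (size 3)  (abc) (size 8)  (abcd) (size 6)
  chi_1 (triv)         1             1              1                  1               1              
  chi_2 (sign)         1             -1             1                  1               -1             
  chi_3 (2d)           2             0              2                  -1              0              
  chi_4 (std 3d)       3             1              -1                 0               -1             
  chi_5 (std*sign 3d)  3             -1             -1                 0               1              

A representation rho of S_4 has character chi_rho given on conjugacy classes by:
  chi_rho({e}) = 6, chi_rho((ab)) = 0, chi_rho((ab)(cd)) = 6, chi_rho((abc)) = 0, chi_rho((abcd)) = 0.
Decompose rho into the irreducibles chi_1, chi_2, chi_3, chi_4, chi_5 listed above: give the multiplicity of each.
Multiplicities: chi_1: 1, chi_2: 1, chi_3: 2, chi_4: 0, chi_5: 0.

Why: Use <chi_rho, chi> = (1/|G|) sum_C |C| * chi_rho(C) * conj(chi(C)) with |G| = 24 for each irreducible chi in the table:
  <chi_rho, chi_1> = (1/24)[1*(6)*conj(1) + 6*(0)*conj(1) + 3*(6)*conj(1) + 8*(0)*conj(1) + 6*(0)*conj(1)]
      = (1/24)[(6) + (0) + (18) + (0) + (0)] = 24/24 = 1
  <chi_rho, chi_2> = (1/24)[1*(6)*conj(1) + 6*(0)*conj(-1) + 3*(6)*conj(1) + 8*(0)*conj(1) + 6*(0)*conj(-1)]
      = (1/24)[(6) + (0) + (18) + (0) + (0)] = 24/24 = 1
  <chi_rho, chi_3> = (1/24)[1*(6)*conj(2) + 6*(0)*conj(0) + 3*(6)*conj(2) + 8*(0)*conj(-1) + 6*(0)*conj(0)]
      = (1/24)[(12) + (0) + (36) + (0) + (0)] = 48/24 = 2
  <chi_rho, chi_4> = (1/24)[1*(6)*conj(3) + 6*(0)*conj(1) + 3*(6)*conj(-1) + 8*(0)*conj(0) + 6*(0)*conj(-1)]
      = (1/24)[(18) + (0) + (-18) + (0) + (0)] = 0/24 = 0
  <chi_rho, chi_5> = (1/24)[1*(6)*conj(3) + 6*(0)*conj(-1) + 3*(6)*conj(-1) + 8*(0)*conj(0) + 6*(0)*conj(1)]
      = (1/24)[(18) + (0) + (-18) + (0) + (0)] = 0/24 = 0
Dimension check: dim(rho) = sum (mult * dim) = 1*1 + 1*1 + 2*2 + 0*3 + 0*3 = 6 = chi_rho(e) = 6.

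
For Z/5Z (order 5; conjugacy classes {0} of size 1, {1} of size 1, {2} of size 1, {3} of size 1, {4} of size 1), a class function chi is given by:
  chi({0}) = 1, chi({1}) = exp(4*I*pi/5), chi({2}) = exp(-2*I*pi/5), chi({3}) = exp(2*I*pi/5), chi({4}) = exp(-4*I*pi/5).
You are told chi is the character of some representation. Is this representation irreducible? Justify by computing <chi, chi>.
Irreducible: <chi, chi> = 1.

<chi, chi> = (1/|G|) sum_C |C| * |chi(C)|^2 = (1/5)[1*|1|^2 + 1*|exp(4*I*pi/5)|^2 + 1*|exp(-2*I*pi/5)|^2 + 1*|exp(2*I*pi/5)|^2 + 1*|exp(-4*I*pi/5)|^2]
  = (1/5)[(1) + (1) + (1) + (1) + (1)] = 5/5 = 1.
(Exp terms are combined using exp(i*s)*conj(exp(i*t)) = exp(i*(s-t)), and sums of them are collapsed using the identity that for every m > 1 the m distinct m-th roots of unity sum to 0, e.g. 1 + exp(2*I*pi/3) + exp(-2*I*pi/3) = 0.)
A character is irreducible iff <chi, chi> = 1, so this representation is irreducible.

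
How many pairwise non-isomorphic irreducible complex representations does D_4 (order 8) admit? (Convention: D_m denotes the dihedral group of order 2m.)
5

Argument: The number of irreducible complex representations of a finite group equals its number of conjugacy classes. D_4 has 5 conjugacy classes (n/2 + 3 for n even), so D_4 (order 8) has exactly 5 irreducible complex representations.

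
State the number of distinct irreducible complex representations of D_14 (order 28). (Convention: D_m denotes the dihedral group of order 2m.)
10

Working: The number of irreducible complex representations of a finite group equals its number of conjugacy classes. D_14 has 10 conjugacy classes (n/2 + 3 for n even), so D_14 (order 28) has exactly 10 irreducible complex representations.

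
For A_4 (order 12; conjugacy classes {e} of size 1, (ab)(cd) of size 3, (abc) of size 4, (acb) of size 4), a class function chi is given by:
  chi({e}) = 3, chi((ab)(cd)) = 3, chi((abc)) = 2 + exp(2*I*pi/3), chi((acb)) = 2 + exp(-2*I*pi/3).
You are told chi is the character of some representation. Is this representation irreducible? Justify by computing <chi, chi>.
Not irreducible (reducible): <chi, chi> = 5 > 1.

Details: <chi, chi> = (1/|G|) sum_C |C| * |chi(C)|^2 = (1/12)[1*|3|^2 + 3*|3|^2 + 4*|2 + exp(2*I*pi/3)|^2 + 4*|2 + exp(-2*I*pi/3)|^2]
  = (1/12)[(9) + (27) + (12) + (12)] = 60/12 = 5.
(Exp terms are combined using exp(i*s)*conj(exp(i*t)) = exp(i*(s-t)), and sums of them are collapsed using the identity that for every m > 1 the m distinct m-th roots of unity sum to 0, e.g. 1 + exp(2*I*pi/3) + exp(-2*I*pi/3) = 0.)
A character is irreducible iff <chi, chi> = 1, so this representation is reducible.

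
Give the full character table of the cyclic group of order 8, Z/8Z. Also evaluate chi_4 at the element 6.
Character table of Z/8Z (irreps indexed chi_0,...,chi_7 with chi_k(m) = zeta_8^(k*m), zeta_8 = exp(2*pi*i/8)):
  irrep \ class  {0} (size 1)  {1} (size 1)    {2} (size 1)  {3} (size 1)    {4} (size 1)  {5} (size 1)    {6} (size 1)  {7} (size 1)  
  chi_0          1             1               1             1               1             1               1             1             
  chi_1          1             exp(I*pi/4)     I             exp(3*I*pi/4)   -1            exp(-3*I*pi/4)  -I            exp(-I*pi/4)  
  chi_2          1             I               -1            -I              1             I               -1            -I            
  chi_3          1             exp(3*I*pi/4)   -I            exp(I*pi/4)     -1            exp(-I*pi/4)    I             exp(-3*I*pi/4)
  chi_4          1             -1              1             -1              1             -1              1             -1            
  chi_5          1             exp(-3*I*pi/4)  I             exp(-I*pi/4)    -1            exp(I*pi/4)     -I            exp(3*I*pi/4) 
  chi_6          1             -I              -1            I               1             -I              -1            I             
  chi_7          1             exp(-I*pi/4)    -I            exp(-3*I*pi/4)  -1            exp(3*I*pi/4)   I             exp(I*pi/4)   

Spot check: chi_4(6) = zeta_8^(4*6) = zeta_8^24 = 1.

Justification: Z/8Z is abelian, so all 8 irreducible complex representations are 1-dimensional. They are given by chi_k(m) = zeta_8^(k*m) for k = 0,...,7. Row orthogonality: sum_m chi_k(m) conj(chi_l(m)) = 8 * [k = l].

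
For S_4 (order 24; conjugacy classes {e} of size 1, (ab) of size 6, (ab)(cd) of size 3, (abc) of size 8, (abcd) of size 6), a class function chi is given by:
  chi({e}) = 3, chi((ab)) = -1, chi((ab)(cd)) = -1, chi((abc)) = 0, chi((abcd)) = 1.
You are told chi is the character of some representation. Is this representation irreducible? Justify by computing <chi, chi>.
Irreducible: <chi, chi> = 1.

Reasoning: <chi, chi> = (1/|G|) sum_C |C| * |chi(C)|^2 = (1/24)[1*|3|^2 + 6*|-1|^2 + 3*|-1|^2 + 8*|0|^2 + 6*|1|^2]
  = (1/24)[(9) + (6) + (3) + (0) + (6)] = 24/24 = 1.
A character is irreducible iff <chi, chi> = 1, so this representation is irreducible.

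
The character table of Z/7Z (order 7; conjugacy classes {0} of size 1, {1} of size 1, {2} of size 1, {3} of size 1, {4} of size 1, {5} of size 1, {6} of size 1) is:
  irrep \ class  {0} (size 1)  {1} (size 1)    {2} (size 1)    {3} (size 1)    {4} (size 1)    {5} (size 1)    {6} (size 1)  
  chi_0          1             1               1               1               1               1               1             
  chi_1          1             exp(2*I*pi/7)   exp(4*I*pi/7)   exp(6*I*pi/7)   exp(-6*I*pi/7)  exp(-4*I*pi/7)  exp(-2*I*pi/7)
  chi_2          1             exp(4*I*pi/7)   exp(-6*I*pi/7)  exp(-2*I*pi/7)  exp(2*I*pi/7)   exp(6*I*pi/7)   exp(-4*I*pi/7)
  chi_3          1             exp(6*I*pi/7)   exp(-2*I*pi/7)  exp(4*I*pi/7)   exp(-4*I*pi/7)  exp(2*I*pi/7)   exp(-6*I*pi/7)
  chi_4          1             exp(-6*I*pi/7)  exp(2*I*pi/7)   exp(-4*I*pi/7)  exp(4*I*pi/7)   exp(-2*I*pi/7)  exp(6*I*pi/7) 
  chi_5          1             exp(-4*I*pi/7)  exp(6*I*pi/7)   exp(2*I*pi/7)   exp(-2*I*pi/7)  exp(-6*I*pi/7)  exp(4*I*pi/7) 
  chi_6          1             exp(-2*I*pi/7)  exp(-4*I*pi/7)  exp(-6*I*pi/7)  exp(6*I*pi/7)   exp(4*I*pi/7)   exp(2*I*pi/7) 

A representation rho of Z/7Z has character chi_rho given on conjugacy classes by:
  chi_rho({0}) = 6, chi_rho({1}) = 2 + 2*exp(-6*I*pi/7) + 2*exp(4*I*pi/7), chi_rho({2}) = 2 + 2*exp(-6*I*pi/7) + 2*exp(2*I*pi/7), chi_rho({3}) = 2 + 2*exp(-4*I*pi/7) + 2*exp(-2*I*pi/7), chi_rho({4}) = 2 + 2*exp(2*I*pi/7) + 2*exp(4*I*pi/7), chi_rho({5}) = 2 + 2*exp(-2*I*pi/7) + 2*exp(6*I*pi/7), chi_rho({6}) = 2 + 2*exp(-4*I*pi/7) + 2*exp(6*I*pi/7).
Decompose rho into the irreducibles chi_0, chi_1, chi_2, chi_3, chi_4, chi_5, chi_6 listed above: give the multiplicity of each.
Multiplicities: chi_0: 2, chi_1: 0, chi_2: 2, chi_3: 0, chi_4: 2, chi_5: 0, chi_6: 0.

Working: Use <chi_rho, chi> = (1/|G|) sum_C |C| * chi_rho(C) * conj(chi(C)) with |G| = 7 for each irreducible chi in the table:
  <chi_rho, chi_0> = (1/7)[1*(6)*conj(1) + 1*(2 + 2*exp(-6*I*pi/7) + 2*exp(4*I*pi/7))*conj(1) + 1*(2 + 2*exp(-6*I*pi/7) + 2*exp(2*I*pi/7))*conj(1) + 1*(2 + 2*exp(-4*I*pi/7) + 2*exp(-2*I*pi/7))*conj(1) + 1*(2 + 2*exp(2*I*pi/7) + 2*exp(4*I*pi/7))*conj(1) + 1*(2 + 2*exp(-2*I*pi/7) + 2*exp(6*I*pi/7))*conj(1) + 1*(2 + 2*exp(-4*I*pi/7) + 2*exp(6*I*pi/7))*conj(1)]
      = (1/7)[(6) + (2 + 2*exp(-6*I*pi/7) + 2*exp(4*I*pi/7)) + (2 + 2*exp(-6*I*pi/7) + 2*exp(2*I*pi/7)) + (2 + 2*exp(-4*I*pi/7) + 2*exp(-2*I*pi/7)) + (2 + 2*exp(2*I*pi/7) + 2*exp(4*I*pi/7)) + (2 + 2*exp(-2*I*pi/7) + 2*exp(6*I*pi/7)) + (2 + 2*exp(-4*I*pi/7) + 2*exp(6*I*pi/7))] = 14/7 = 2
  <chi_rho, chi_1> = (1/7)[1*(6)*conj(1) + 1*(2 + 2*exp(-6*I*pi/7) + 2*exp(4*I*pi/7))*conj(exp(2*I*pi/7)) + 1*(2 + 2*exp(-6*I*pi/7) + 2*exp(2*I*pi/7))*conj(exp(4*I*pi/7)) + 1*(2 + 2*exp(-4*I*pi/7) + 2*exp(-2*I*pi/7))*conj(exp(6*I*pi/7)) + 1*(2 + 2*exp(2*I*pi/7) + 2*exp(4*I*pi/7))*conj(exp(-6*I*pi/7)) + 1*(2 + 2*exp(-2*I*pi/7) + 2*exp(6*I*pi/7))*conj(exp(-4*I*pi/7)) + 1*(2 + 2*exp(-4*I*pi/7) + 2*exp(6*I*pi/7))*conj(exp(-2*I*pi/7))]
      = (1/7)[(6) + (2*exp(-2*I*pi/7) + 2*exp(6*I*pi/7) + 2*exp(2*I*pi/7)) + (2*exp(-4*I*pi/7) + 2*exp(-2*I*pi/7) + 2*exp(4*I*pi/7)) + (2*exp(-6*I*pi/7) + 2*exp(6*I*pi/7) + 2*exp(4*I*pi/7)) + (2*exp(-4*I*pi/7) + 2*exp(-6*I*pi/7) + 2*exp(6*I*pi/7)) + (2*exp(-4*I*pi/7) + 2*exp(2*I*pi/7) + 2*exp(4*I*pi/7)) + (2*exp(-2*I*pi/7) + 2*exp(-6*I*pi/7) + 2*exp(2*I*pi/7))] = 0/7 = 0
  <chi_rho, chi_2> = (1/7)[1*(6)*conj(1) + 1*(2 + 2*exp(-6*I*pi/7) + 2*exp(4*I*pi/7))*conj(exp(4*I*pi/7)) + 1*(2 + 2*exp(-6*I*pi/7) + 2*exp(2*I*pi/7))*conj(exp(-6*I*pi/7)) + 1*(2 + 2*exp(-4*I*pi/7) + 2*exp(-2*I*pi/7))*conj(exp(-2*I*pi/7)) + 1*(2 + 2*exp(2*I*pi/7) + 2*exp(4*I*pi/7))*conj(exp(2*I*pi/7)) + 1*(2 + 2*exp(-2*I*pi/7) + 2*exp(6*I*pi/7))*conj(exp(6*I*pi/7)) + 1*(2 + 2*exp(-4*I*pi/7) + 2*exp(6*I*pi/7))*conj(exp(-4*I*pi/7))]
      = (1/7)[(6) + (2 + 2*exp(-4*I*pi/7) + 2*exp(4*I*pi/7)) + (2 + 2*exp(-6*I*pi/7) + 2*exp(6*I*pi/7)) + (2 + 2*exp(-2*I*pi/7) + 2*exp(2*I*pi/7)) + (2 + 2*exp(-2*I*pi/7) + 2*exp(2*I*pi/7)) + (2 + 2*exp(-6*I*pi/7) + 2*exp(6*I*pi/7)) + (2 + 2*exp(-4*I*pi/7) + 2*exp(4*I*pi/7))] = 14/7 = 2
  <chi_rho, chi_3> = (1/7)[1*(6)*conj(1) + 1*(2 + 2*exp(-6*I*pi/7) + 2*exp(4*I*pi/7))*conj(exp(6*I*pi/7)) + 1*(2 + 2*exp(-6*I*pi/7) + 2*exp(2*I*pi/7))*conj(exp(-2*I*pi/7)) + 1*(2 + 2*exp(-4*I*pi/7) + 2*exp(-2*I*pi/7))*conj(exp(4*I*pi/7)) + 1*(2 + 2*exp(2*I*pi/7) + 2*exp(4*I*pi/7))*conj(exp(-4*I*pi/7)) + 1*(2 + 2*exp(-2*I*pi/7) + 2*exp(6*I*pi/7))*conj(exp(2*I*pi/7)) + 1*(2 + 2*exp(-4*I*pi/7) + 2*exp(6*I*pi/7))*conj(exp(-6*I*pi/7))]
      = (1/7)[(6) + (2*exp(-2*I*pi/7) + 2*exp(-6*I*pi/7) + 2*exp(2*I*pi/7)) + (2*exp(-4*I*pi/7) + 2*exp(2*I*pi/7) + 2*exp(4*I*pi/7)) + (2*exp(-4*I*pi/7) + 2*exp(-6*I*pi/7) + 2*exp(6*I*pi/7)) + (2*exp(-6*I*pi/7) + 2*exp(6*I*pi/7) + 2*exp(4*I*pi/7)) + (2*exp(-4*I*pi/7) + 2*exp(-2*I*pi/7) + 2*exp(4*I*pi/7)) + (2*exp(-2*I*pi/7) + 2*exp(6*I*pi/7) + 2*exp(2*I*pi/7))] = 0/7 = 0
  <chi_rho, chi_4> = (1/7)[1*(6)*conj(1) + 1*(2 + 2*exp(-6*I*pi/7) + 2*exp(4*I*pi/7))*conj(exp(-6*I*pi/7)) + 1*(2 + 2*exp(-6*I*pi/7) + 2*exp(2*I*pi/7))*conj(exp(2*I*pi/7)) + 1*(2 + 2*exp(-4*I*pi/7) + 2*exp(-2*I*pi/7))*conj(exp(-4*I*pi/7)) + 1*(2 + 2*exp(2*I*pi/7) + 2*exp(4*I*pi/7))*conj(exp(4*I*pi/7)) + 1*(2 + 2*exp(-2*I*pi/7) + 2*exp(6*I*pi/7))*conj(exp(-2*I*pi/7)) + 1*(2 + 2*exp(-4*I*pi/7) + 2*exp(6*I*pi/7))*conj(exp(6*I*pi/7))]
      = (1/7)[(6) + (2 + 2*exp(-4*I*pi/7) + 2*exp(6*I*pi/7)) + (2 + 2*exp(-2*I*pi/7) + 2*exp(6*I*pi/7)) + (2 + 2*exp(2*I*pi/7) + 2*exp(4*I*pi/7)) + (2 + 2*exp(-4*I*pi/7) + 2*exp(-2*I*pi/7)) + (2 + 2*exp(-6*I*pi/7) + 2*exp(2*I*pi/7)) + (2 + 2*exp(-6*I*pi/7) + 2*exp(4*I*pi/7))] = 14/7 = 2
  <chi_rho, chi_5> = (1/7)[1*(6)*conj(1) + 1*(2 + 2*exp(-6*I*pi/7) + 2*exp(4*I*pi/7))*conj(exp(-4*I*pi/7)) + 1*(2 + 2*exp(-6*I*pi/7) + 2*exp(2*I*pi/7))*conj(exp(6*I*pi/7)) + 1*(2 + 2*exp(-4*I*pi/7) + 2*exp(-2*I*pi/7))*conj(exp(2*I*pi/7)) + 1*(2 + 2*exp(2*I*pi/7) + 2*exp(4*I*pi/7))*conj(exp(-2*I*pi/7)) + 1*(2 + 2*exp(-2*I*pi/7) + 2*exp(6*I*pi/7))*conj(exp(-6*I*pi/7)) + 1*(2 + 2*exp(-4*I*pi/7) + 2*exp(6*I*pi/7))*conj(exp(4*I*pi/7))]
      = (1/7)[(6) + (2*exp(-2*I*pi/7) + 2*exp(-6*I*pi/7) + 2*exp(4*I*pi/7)) + (2*exp(-4*I*pi/7) + 2*exp(-6*I*pi/7) + 2*exp(2*I*pi/7)) + (2*exp(-4*I*pi/7) + 2*exp(-2*I*pi/7) + 2*exp(-6*I*pi/7)) + (2*exp(6*I*pi/7) + 2*exp(2*I*pi/7) + 2*exp(4*I*pi/7)) + (2*exp(-2*I*pi/7) + 2*exp(6*I*pi/7) + 2*exp(4*I*pi/7)) + (2*exp(-4*I*pi/7) + 2*exp(6*I*pi/7) + 2*exp(2*I*pi/7))] = 0/7 = 0
  <chi_rho, chi_6> = (1/7)[1*(6)*conj(1) + 1*(2 + 2*exp(-6*I*pi/7) + 2*exp(4*I*pi/7))*conj(exp(-2*I*pi/7)) + 1*(2 + 2*exp(-6*I*pi/7) + 2*exp(2*I*pi/7))*conj(exp(-4*I*pi/7)) + 1*(2 + 2*exp(-4*I*pi/7) + 2*exp(-2*I*pi/7))*conj(exp(-6*I*pi/7)) + 1*(2 + 2*exp(2*I*pi/7) + 2*exp(4*I*pi/7))*conj(exp(6*I*pi/7)) + 1*(2 + 2*exp(-2*I*pi/7) + 2*exp(6*I*pi/7))*conj(exp(4*I*pi/7)) + 1*(2 + 2*exp(-4*I*pi/7) + 2*exp(6*I*pi/7))*conj(exp(2*I*pi/7))]
      = (1/7)[(6) + (2*exp(-4*I*pi/7) + 2*exp(6*I*pi/7) + 2*exp(2*I*pi/7)) + (2*exp(-2*I*pi/7) + 2*exp(6*I*pi/7) + 2*exp(4*I*pi/7)) + (2*exp(6*I*pi/7) + 2*exp(2*I*pi/7) + 2*exp(4*I*pi/7)) + (2*exp(-4*I*pi/7) + 2*exp(-2*I*pi/7) + 2*exp(-6*I*pi/7)) + (2*exp(-4*I*pi/7) + 2*exp(-6*I*pi/7) + 2*exp(2*I*pi/7)) + (2*exp(-2*I*pi/7) + 2*exp(-6*I*pi/7) + 2*exp(4*I*pi/7))] = 0/7 = 0
(Exp terms are combined using exp(i*s)*conj(exp(i*t)) = exp(i*(s-t)), and sums of them are collapsed using the identity that for every m > 1 the m distinct m-th roots of unity sum to 0, e.g. 1 + exp(2*I*pi/3) + exp(-2*I*pi/3) = 0.)
Dimension check: dim(rho) = sum (mult * dim) = 2*1 + 0*1 + 2*1 + 0*1 + 2*1 + 0*1 + 0*1 = 6 = chi_rho(e) = 6.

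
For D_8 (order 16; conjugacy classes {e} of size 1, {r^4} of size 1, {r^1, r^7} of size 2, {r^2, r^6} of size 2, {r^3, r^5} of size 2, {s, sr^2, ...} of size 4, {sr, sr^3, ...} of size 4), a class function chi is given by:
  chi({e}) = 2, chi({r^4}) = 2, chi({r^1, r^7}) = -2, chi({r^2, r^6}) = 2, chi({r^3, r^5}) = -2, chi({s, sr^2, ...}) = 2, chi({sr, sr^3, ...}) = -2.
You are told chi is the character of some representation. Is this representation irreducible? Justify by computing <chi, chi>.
Not irreducible (reducible): <chi, chi> = 4 > 1.

Details: <chi, chi> = (1/|G|) sum_C |C| * |chi(C)|^2 = (1/16)[1*|2|^2 + 1*|2|^2 + 2*|-2|^2 + 2*|2|^2 + 2*|-2|^2 + 4*|2|^2 + 4*|-2|^2]
  = (1/16)[(4) + (4) + (8) + (8) + (8) + (16) + (16)] = 64/16 = 4.
A character is irreducible iff <chi, chi> = 1, so this representation is reducible.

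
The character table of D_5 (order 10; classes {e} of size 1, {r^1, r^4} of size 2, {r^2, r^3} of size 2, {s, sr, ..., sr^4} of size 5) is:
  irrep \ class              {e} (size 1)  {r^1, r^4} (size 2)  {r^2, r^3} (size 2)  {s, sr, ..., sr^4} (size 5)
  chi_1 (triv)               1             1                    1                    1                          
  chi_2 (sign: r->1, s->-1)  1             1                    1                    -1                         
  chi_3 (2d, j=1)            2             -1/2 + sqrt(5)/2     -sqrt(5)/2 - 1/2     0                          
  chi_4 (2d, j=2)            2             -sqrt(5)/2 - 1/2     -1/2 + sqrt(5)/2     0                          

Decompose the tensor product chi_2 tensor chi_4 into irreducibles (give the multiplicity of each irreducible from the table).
chi_2 tensor chi_4 = chi_4 (all other irreducibles have multiplicity 0).

Working: The character of a tensor product is the pointwise product (chi_2 * chi_4)(C) = chi_2(C) * chi_4(C):
  {e}: (1)*(2), {r^1, r^4}: (1)*(-sqrt(5)/2 - 1/2), {r^2, r^3}: (1)*(-1/2 + sqrt(5)/2), {s, sr, ..., sr^4}: (-1)*(0)
so (chi_2 * chi_4) takes values
  {e} -> 2, {r^1, r^4} -> -sqrt(5)/2 - 1/2, {r^2, r^3} -> -1/2 + sqrt(5)/2, {s, sr, ..., sr^4} -> 0.
Now take the inner product of this character with each irreducible chi from the table, <chi_2*chi_4, chi> = (1/10) sum_C |C| (chi_2*chi_4)(C) conj(chi(C)):
  <chi_2*chi_4, chi_1> = (1/10)[1*(2)*conj(1) + 2*(-sqrt(5)/2 - 1/2)*conj(1) + 2*(-1/2 + sqrt(5)/2)*conj(1) + 5*(0)*conj(1)]
      = (1/10)[(2) + (-sqrt(5) - 1) + (-1 + sqrt(5)) + (0)] = 0/10 = 0
  <chi_2*chi_4, chi_2> = (1/10)[1*(2)*conj(1) + 2*(-sqrt(5)/2 - 1/2)*conj(1) + 2*(-1/2 + sqrt(5)/2)*conj(1) + 5*(0)*conj(-1)]
      = (1/10)[(2) + (-sqrt(5) - 1) + (-1 + sqrt(5)) + (0)] = 0/10 = 0
  <chi_2*chi_4, chi_3> = (1/10)[1*(2)*conj(2) + 2*(-sqrt(5)/2 - 1/2)*conj(-1/2 + sqrt(5)/2) + 2*(-1/2 + sqrt(5)/2)*conj(-sqrt(5)/2 - 1/2) + 5*(0)*conj(0)]
      = (1/10)[(4) + (-2) + (-2) + (0)] = 0/10 = 0
  <chi_2*chi_4, chi_4> = (1/10)[1*(2)*conj(2) + 2*(-sqrt(5)/2 - 1/2)*conj(-sqrt(5)/2 - 1/2) + 2*(-1/2 + sqrt(5)/2)*conj(-1/2 + sqrt(5)/2) + 5*(0)*conj(0)]
      = (1/10)[(4) + (sqrt(5) + 3) + (3 - sqrt(5)) + (0)] = 10/10 = 1
Hence the multiplicities are chi_4: 1. Dimension check: dim(chi_2)*dim(chi_4) = 1*2 = 2 and sum (mult * dim) = 1*2 = 2.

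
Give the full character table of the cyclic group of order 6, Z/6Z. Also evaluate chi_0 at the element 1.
Character table of Z/6Z (irreps indexed chi_0,...,chi_5 with chi_k(m) = zeta_6^(k*m), zeta_6 = exp(2*pi*i/6)):
  irrep \ class  {0} (size 1)  {1} (size 1)    {2} (size 1)    {3} (size 1)  {4} (size 1)    {5} (size 1)  
  chi_0          1             1               1               1             1               1             
  chi_1          1             exp(I*pi/3)     exp(2*I*pi/3)   -1            exp(-2*I*pi/3)  exp(-I*pi/3)  
  chi_2          1             exp(2*I*pi/3)   exp(-2*I*pi/3)  1             exp(2*I*pi/3)   exp(-2*I*pi/3)
  chi_3          1             -1              1               -1            1               -1            
  chi_4          1             exp(-2*I*pi/3)  exp(2*I*pi/3)   1             exp(-2*I*pi/3)  exp(2*I*pi/3) 
  chi_5          1             exp(-I*pi/3)    exp(-2*I*pi/3)  -1            exp(2*I*pi/3)   exp(I*pi/3)   

Spot check: chi_0(1) = zeta_6^(0*1) = zeta_6^0 = 1.

Z/6Z is abelian, so all 6 irreducible complex representations are 1-dimensional. They are given by chi_k(m) = zeta_6^(k*m) for k = 0,...,5. Row orthogonality: sum_m chi_k(m) conj(chi_l(m)) = 6 * [k = l].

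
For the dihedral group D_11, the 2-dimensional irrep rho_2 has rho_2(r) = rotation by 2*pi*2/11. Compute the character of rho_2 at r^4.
chi_{rho_2}(r^4) = 2*cos(2*pi*2*4/11) = -2*cos(5*pi/11)

Why: rho_2(r^4) is rotation by angle 2*pi*2*4/11, whose trace is 2*cos(2*pi*2*4/11) = -2*cos(5*pi/11).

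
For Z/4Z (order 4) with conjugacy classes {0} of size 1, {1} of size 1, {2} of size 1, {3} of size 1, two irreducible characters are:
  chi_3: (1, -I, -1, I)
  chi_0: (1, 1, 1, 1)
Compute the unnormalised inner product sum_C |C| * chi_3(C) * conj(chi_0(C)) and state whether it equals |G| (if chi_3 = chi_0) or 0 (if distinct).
Sum = 0; so <chi_3, chi_0> = 0 (distinct irreducibles are orthogonal).

Argument: Compute term by term over conjugacy classes (|C| * chi_3(C) * conj(chi_0(C))):
  1*(1)*conj(1) + 1*(-I)*conj(1) + 1*(-1)*conj(1) + 1*(I)*conj(1)
  = (1) + (-I) + (-1) + (I)
  = 0.
(Exp terms are combined using exp(i*s)*conj(exp(i*t)) = exp(i*(s-t)), and sums of them are collapsed using the identity that for every m > 1 the m distinct m-th roots of unity sum to 0, e.g. 1 + exp(2*I*pi/3) + exp(-2*I*pi/3) = 0.)
Dividing by |G| = 4 gives 0/4 = 0, matching the row-orthogonality relation <chi_3, chi_0> = [chi_3 = chi_0].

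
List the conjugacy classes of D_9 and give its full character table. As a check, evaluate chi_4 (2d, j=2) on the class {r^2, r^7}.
Conjugacy classes: {e} of size 1, {r^1, r^8} of size 2, {r^2, r^7} of size 2, {r^3, r^6} of size 2, {r^4, r^5} of size 2, {s, sr, ..., sr^8} of size 9.
Character table:
  irrep \ class              {e} (size 1)  {r^1, r^8} (size 2)  {r^2, r^7} (size 2)  {r^3, r^6} (size 2)  {r^4, r^5} (size 2)  {s, sr, ..., sr^8} (size 9)
  chi_1 (triv)               1             1                    1                    1                    1                    1                          
  chi_2 (sign: r->1, s->-1)  1             1                    1                    1                    1                    -1                         
  chi_3 (2d, j=1)            2             2*cos(2*pi/9)        2*cos(4*pi/9)        -1                   -2*cos(pi/9)         0                          
  chi_4 (2d, j=2)            2             2*cos(4*pi/9)        -2*cos(pi/9)         -1                   2*cos(2*pi/9)        0                          
  chi_5 (2d, j=3)            2             -1                   -1                   2                    -1                   0                          
  chi_6 (2d, j=4)            2             -2*cos(pi/9)         2*cos(2*pi/9)        -1                   2*cos(4*pi/9)        0                          

Spot check: chi_4 (2d, j=2) on {r^2, r^7} = -2*cos(pi/9).

Derivation: D_9 has order 2*9 = 18 with 6 conjugacy classes, hence 6 irreducibles. Sum of squared dims 1 + 1 + 4 + 4 + 4 + 4 = 18 = |G|. Linear characters come from the abelianisation; the 2-dimensional irreps have character r^k -> 2*cos(2*pi*j*k/9), reflections -> 0.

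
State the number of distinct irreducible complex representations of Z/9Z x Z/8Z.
72

Why: The number of irreducible complex representations of a finite group equals its number of conjugacy classes. Z/9Z x Z/8Z is abelian of order 72, so every element is its own conjugacy class: 72 classes, so Z/9Z x Z/8Z (order 72) has exactly 72 irreducible complex representations.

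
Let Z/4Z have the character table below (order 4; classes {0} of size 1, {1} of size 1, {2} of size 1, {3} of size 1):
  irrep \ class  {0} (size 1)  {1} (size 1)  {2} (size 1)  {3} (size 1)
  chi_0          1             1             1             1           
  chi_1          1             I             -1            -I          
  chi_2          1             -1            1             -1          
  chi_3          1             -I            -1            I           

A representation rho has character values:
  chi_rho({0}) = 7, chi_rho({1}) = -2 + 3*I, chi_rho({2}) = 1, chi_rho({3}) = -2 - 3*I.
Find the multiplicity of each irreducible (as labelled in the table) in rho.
Multiplicities: chi_0: 1, chi_1: 3, chi_2: 3, chi_3: 0.

Working: Use <chi_rho, chi> = (1/|G|) sum_C |C| * chi_rho(C) * conj(chi(C)) with |G| = 4 for each irreducible chi in the table:
  <chi_rho, chi_0> = (1/4)[1*(7)*conj(1) + 1*(-2 + 3*I)*conj(1) + 1*(1)*conj(1) + 1*(-2 - 3*I)*conj(1)]
      = (1/4)[(7) + (-2 + 3*I) + (1) + (-2 - 3*I)] = 4/4 = 1
  <chi_rho, chi_1> = (1/4)[1*(7)*conj(1) + 1*(-2 + 3*I)*conj(I) + 1*(1)*conj(-1) + 1*(-2 - 3*I)*conj(-I)]
      = (1/4)[(7) + (3 + 2*I) + (-1) + (3 - 2*I)] = 12/4 = 3
  <chi_rho, chi_2> = (1/4)[1*(7)*conj(1) + 1*(-2 + 3*I)*conj(-1) + 1*(1)*conj(1) + 1*(-2 - 3*I)*conj(-1)]
      = (1/4)[(7) + (2 - 3*I) + (1) + (2 + 3*I)] = 12/4 = 3
  <chi_rho, chi_3> = (1/4)[1*(7)*conj(1) + 1*(-2 + 3*I)*conj(-I) + 1*(1)*conj(-1) + 1*(-2 - 3*I)*conj(I)]
      = (1/4)[(7) + (-3 - 2*I) + (-1) + (-3 + 2*I)] = 0/4 = 0
(Exp terms are combined using exp(i*s)*conj(exp(i*t)) = exp(i*(s-t)), and sums of them are collapsed using the identity that for every m > 1 the m distinct m-th roots of unity sum to 0, e.g. 1 + exp(2*I*pi/3) + exp(-2*I*pi/3) = 0.)
Dimension check: dim(rho) = sum (mult * dim) = 1*1 + 3*1 + 3*1 + 0*1 = 7 = chi_rho(e) = 7.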